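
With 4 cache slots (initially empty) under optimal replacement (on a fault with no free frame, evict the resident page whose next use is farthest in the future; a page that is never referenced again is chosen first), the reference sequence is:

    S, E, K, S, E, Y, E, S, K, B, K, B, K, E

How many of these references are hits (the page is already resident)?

S: miss, frames {S}
E: miss, frames {S,E}
K: miss, frames {S,E,K}
S: hit
E: hit
Y: miss, frames {S,E,K,Y}
E: hit
S: hit
K: hit
B: miss, evict Y, frames {S,E,K,B}
K: hit
B: hit
K: hit
E: hit
Hits: 9.

9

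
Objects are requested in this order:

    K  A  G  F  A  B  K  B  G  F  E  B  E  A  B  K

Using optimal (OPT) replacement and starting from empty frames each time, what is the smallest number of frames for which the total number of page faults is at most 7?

4

f=1: 16 faults
f=2: 11 faults
f=3: 9 faults
f=4: 7 faults
f=5: 6 faults
f=6: 6 faults
Smallest f with faults ≤ 7 is 4.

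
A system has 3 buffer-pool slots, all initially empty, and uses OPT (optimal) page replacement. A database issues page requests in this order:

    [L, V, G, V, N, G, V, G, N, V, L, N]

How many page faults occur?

L → fault, frames [L]
V → fault, frames [L, V]
G → fault, frames [L, V, G]
V → hit
N → fault, evict L, frames [V, G, N]
G → hit
V → hit
G → hit
N → hit
V → hit
L → fault, evict G, frames [V, N, L]
N → hit
Page faults: 5.

5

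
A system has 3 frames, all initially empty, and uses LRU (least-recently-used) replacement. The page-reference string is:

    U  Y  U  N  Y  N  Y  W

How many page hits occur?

4

U → miss, frames {U}
Y → miss, frames {U,Y}
U → hit
N → miss, frames {Y,U,N}
Y → hit
N → hit
Y → hit
W → miss, evict U, frames {N,Y,W}
Hits: 4.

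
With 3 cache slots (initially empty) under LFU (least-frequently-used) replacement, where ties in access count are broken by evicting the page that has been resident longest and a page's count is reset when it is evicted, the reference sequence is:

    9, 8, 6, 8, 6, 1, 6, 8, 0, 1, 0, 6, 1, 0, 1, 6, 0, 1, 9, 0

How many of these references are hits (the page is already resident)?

6

9 -> miss, frames (9)
8 -> miss, frames (9 8)
6 -> miss, frames (9 8 6)
8 -> hit
6 -> hit
1 -> miss, evict 9, frames (8 6 1)
6 -> hit
8 -> hit
0 -> miss, evict 1, frames (8 6 0)
1 -> miss, evict 0, frames (8 6 1)
0 -> miss, evict 1, frames (8 6 0)
6 -> hit
1 -> miss, evict 0, frames (8 6 1)
0 -> miss, evict 1, frames (8 6 0)
1 -> miss, evict 0, frames (8 6 1)
6 -> hit
0 -> miss, evict 1, frames (8 6 0)
1 -> miss, evict 0, frames (8 6 1)
9 -> miss, evict 1, frames (8 6 9)
0 -> miss, evict 9, frames (8 6 0)
Hits: 6.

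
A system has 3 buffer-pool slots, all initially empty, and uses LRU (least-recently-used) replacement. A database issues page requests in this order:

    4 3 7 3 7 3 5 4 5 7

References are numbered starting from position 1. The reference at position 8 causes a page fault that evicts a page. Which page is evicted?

pos 1: 4 → miss, frames {4}
pos 2: 3 → miss, frames {4,3}
pos 3: 7 → miss, frames {4,3,7}
pos 4: 3 → hit
pos 5: 7 → hit
pos 6: 3 → hit
pos 7: 5 → miss, evict 4, frames {7,3,5}
pos 8: 4 → miss, evict 7, frames {3,5,4}
At position 8, page 7 is evicted.

7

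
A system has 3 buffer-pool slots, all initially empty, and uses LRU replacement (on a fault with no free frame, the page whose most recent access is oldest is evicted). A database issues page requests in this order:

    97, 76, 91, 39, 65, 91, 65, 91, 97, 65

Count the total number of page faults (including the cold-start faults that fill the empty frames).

6

97: fault, frames [97]
76: fault, frames [97, 76]
91: fault, frames [97, 76, 91]
39: fault, evict 97, frames [76, 91, 39]
65: fault, evict 76, frames [91, 39, 65]
91: hit
65: hit
91: hit
97: fault, evict 39, frames [65, 91, 97]
65: hit
Page faults: 6.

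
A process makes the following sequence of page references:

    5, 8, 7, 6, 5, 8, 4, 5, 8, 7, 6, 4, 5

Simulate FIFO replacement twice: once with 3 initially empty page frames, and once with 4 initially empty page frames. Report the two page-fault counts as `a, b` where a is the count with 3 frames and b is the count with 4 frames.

3 frames: F F F F F F F . . F F . F → 10 faults.
4 frames: F F F F . . F F F F F F F → 11 faults.
11 > 10: adding a frame increased faults — Belady's anomaly.

10, 11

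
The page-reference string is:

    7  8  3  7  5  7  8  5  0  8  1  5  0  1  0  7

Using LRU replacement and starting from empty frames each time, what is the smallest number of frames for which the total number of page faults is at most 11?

f=1: 16 faults
f=2: 14 faults
f=3: 10 faults
f=4: 7 faults
f=5: 6 faults
f=6: 6 faults
Smallest f with faults ≤ 11 is 3.

3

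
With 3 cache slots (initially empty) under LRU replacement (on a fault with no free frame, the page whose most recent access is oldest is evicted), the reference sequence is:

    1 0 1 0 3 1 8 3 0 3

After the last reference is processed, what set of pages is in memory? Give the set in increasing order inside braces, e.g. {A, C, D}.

1: miss, frames {1}
0: miss, frames {1,0}
1: hit
0: hit
3: miss, frames {1,0,3}
1: hit
8: miss, evict 0, frames {3,1,8}
3: hit
0: miss, evict 1, frames {8,3,0}
3: hit

{0, 3, 8}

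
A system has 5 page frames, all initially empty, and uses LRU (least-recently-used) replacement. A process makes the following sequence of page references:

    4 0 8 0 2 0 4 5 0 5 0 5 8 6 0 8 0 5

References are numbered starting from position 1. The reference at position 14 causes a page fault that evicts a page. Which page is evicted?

pos 1: 4 → fault, frames (4)
pos 2: 0 → fault, frames (4 0)
pos 3: 8 → fault, frames (4 0 8)
pos 4: 0 → hit
pos 5: 2 → fault, frames (4 8 0 2)
pos 6: 0 → hit
pos 7: 4 → hit
pos 8: 5 → fault, frames (8 2 0 4 5)
pos 9: 0 → hit
pos 10: 5 → hit
pos 11: 0 → hit
pos 12: 5 → hit
pos 13: 8 → hit
pos 14: 6 → fault, evict 2, frames (4 0 5 8 6)
At position 14, page 2 is evicted.

2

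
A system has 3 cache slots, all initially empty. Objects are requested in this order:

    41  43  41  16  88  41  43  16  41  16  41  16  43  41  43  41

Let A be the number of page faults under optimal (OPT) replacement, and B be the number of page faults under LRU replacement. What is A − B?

Under OPT: F F . F F . . F . . . . . . . . → 5 faults.
Under LRU: F F . F F . F F . . . . . . . . → 6 faults.
A − B = 5 − 6 = -1.

-1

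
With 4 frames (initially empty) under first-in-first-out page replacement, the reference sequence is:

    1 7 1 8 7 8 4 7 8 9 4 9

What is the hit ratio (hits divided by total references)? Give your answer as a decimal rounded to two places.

0.58

1: fault, frames [1]
7: fault, frames [1, 7]
1: hit
8: fault, frames [1, 7, 8]
7: hit
8: hit
4: fault, frames [1, 7, 8, 4]
7: hit
8: hit
9: fault, evict 1, frames [7, 8, 4, 9]
4: hit
9: hit
Hits: 7 of 12 references → 7/12 = 0.5833.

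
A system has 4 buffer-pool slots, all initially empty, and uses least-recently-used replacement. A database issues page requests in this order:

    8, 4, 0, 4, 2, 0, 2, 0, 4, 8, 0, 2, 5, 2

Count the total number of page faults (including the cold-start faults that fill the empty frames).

8 -> miss, frames (8)
4 -> miss, frames (8 4)
0 -> miss, frames (8 4 0)
4 -> hit
2 -> miss, frames (8 0 4 2)
0 -> hit
2 -> hit
0 -> hit
4 -> hit
8 -> hit
0 -> hit
2 -> hit
5 -> miss, evict 4, frames (8 0 2 5)
2 -> hit
Page faults: 5.

5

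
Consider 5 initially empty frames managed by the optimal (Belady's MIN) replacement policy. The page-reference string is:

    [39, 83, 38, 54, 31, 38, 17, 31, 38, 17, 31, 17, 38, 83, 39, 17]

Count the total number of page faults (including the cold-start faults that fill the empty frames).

6

39 → miss, frames [39]
83 → miss, frames [39, 83]
38 → miss, frames [39, 83, 38]
54 → miss, frames [39, 83, 38, 54]
31 → miss, frames [39, 83, 38, 54, 31]
38 → hit
17 → miss, evict 54, frames [39, 83, 38, 31, 17]
31 → hit
38 → hit
17 → hit
31 → hit
17 → hit
38 → hit
83 → hit
39 → hit
17 → hit
Page faults: 6.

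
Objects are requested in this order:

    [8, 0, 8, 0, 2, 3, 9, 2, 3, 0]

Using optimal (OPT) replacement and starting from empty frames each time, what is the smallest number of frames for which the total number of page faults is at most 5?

4

f=1: 10 faults
f=2: 7 faults
f=3: 6 faults
f=4: 5 faults
f=5: 5 faults
Smallest f with faults ≤ 5 is 4.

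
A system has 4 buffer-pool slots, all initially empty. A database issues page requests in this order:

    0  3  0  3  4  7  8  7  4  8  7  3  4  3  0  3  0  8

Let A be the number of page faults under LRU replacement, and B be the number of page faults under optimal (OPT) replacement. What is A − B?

Under LRU: F F . . F F F . . . . . . . F . . F → 7 faults.
Under OPT: F F . . F F F . . . . . . . F . . . → 6 faults.
A − B = 7 − 6 = 1.

1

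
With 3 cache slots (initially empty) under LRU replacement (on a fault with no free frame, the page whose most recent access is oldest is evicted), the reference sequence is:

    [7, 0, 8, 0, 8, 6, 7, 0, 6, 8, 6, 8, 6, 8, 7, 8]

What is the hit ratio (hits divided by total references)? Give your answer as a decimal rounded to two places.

0.50

7 -> fault, frames {7}
0 -> fault, frames {7,0}
8 -> fault, frames {7,0,8}
0 -> hit
8 -> hit
6 -> fault, evict 7, frames {0,8,6}
7 -> fault, evict 0, frames {8,6,7}
0 -> fault, evict 8, frames {6,7,0}
6 -> hit
8 -> fault, evict 7, frames {0,6,8}
6 -> hit
8 -> hit
6 -> hit
8 -> hit
7 -> fault, evict 0, frames {6,8,7}
8 -> hit
Hits: 8 of 16 references → 8/16 = 0.5000.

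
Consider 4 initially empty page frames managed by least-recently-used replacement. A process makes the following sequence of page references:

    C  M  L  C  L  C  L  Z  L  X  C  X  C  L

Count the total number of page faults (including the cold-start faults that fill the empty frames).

C: miss, frames {C}
M: miss, frames {C,M}
L: miss, frames {C,M,L}
C: hit
L: hit
C: hit
L: hit
Z: miss, frames {M,C,L,Z}
L: hit
X: miss, evict M, frames {C,Z,L,X}
C: hit
X: hit
C: hit
L: hit
Page faults: 5.

5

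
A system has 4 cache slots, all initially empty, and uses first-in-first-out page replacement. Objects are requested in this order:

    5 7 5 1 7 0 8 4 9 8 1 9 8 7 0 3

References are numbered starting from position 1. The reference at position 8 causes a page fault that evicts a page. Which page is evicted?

pos 1: 5 -> fault, frames {5}
pos 2: 7 -> fault, frames {5,7}
pos 3: 5 -> hit
pos 4: 1 -> fault, frames {5,7,1}
pos 5: 7 -> hit
pos 6: 0 -> fault, frames {5,7,1,0}
pos 7: 8 -> fault, evict 5, frames {7,1,0,8}
pos 8: 4 -> fault, evict 7, frames {1,0,8,4}
At position 8, page 7 is evicted.

7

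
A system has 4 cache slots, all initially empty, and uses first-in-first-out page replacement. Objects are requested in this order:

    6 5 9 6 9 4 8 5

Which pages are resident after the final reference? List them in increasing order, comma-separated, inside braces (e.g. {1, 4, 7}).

6 → miss, frames [6]
5 → miss, frames [6, 5]
9 → miss, frames [6, 5, 9]
6 → hit
9 → hit
4 → miss, frames [6, 5, 9, 4]
8 → miss, evict 6, frames [5, 9, 4, 8]
5 → hit

{4, 5, 8, 9}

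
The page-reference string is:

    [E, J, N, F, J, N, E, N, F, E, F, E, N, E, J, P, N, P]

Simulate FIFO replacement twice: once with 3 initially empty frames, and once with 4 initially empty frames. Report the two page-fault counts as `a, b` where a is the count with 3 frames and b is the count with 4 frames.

3 frames: F F F F . . F . . . . . . . F F F . → 8 faults.
4 frames: F F F F . . . . . . . . . . . F . . → 5 faults.
5 < 8: adding a frame reduced faults, as is typical.

8, 5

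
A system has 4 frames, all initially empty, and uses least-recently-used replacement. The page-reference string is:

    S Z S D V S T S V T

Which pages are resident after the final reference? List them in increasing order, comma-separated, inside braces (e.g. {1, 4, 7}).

{D, S, T, V}

S → fault, frames {S}
Z → fault, frames {S,Z}
S → hit
D → fault, frames {Z,S,D}
V → fault, frames {Z,S,D,V}
S → hit
T → fault, evict Z, frames {D,V,S,T}
S → hit
V → hit
T → hit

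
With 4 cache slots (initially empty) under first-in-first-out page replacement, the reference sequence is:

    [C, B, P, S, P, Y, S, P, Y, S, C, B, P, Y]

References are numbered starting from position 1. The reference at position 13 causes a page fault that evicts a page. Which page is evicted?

S

pos 1: C → miss, frames [C]
pos 2: B → miss, frames [C, B]
pos 3: P → miss, frames [C, B, P]
pos 4: S → miss, frames [C, B, P, S]
pos 5: P → hit
pos 6: Y → miss, evict C, frames [B, P, S, Y]
pos 7: S → hit
pos 8: P → hit
pos 9: Y → hit
pos 10: S → hit
pos 11: C → miss, evict B, frames [P, S, Y, C]
pos 12: B → miss, evict P, frames [S, Y, C, B]
pos 13: P → miss, evict S, frames [Y, C, B, P]
At position 13, page S is evicted.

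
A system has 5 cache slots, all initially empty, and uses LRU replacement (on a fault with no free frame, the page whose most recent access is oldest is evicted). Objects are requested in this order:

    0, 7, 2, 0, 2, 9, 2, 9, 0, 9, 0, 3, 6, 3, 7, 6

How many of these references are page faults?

0 -> fault, frames (0)
7 -> fault, frames (0 7)
2 -> fault, frames (0 7 2)
0 -> hit
2 -> hit
9 -> fault, frames (7 0 2 9)
2 -> hit
9 -> hit
0 -> hit
9 -> hit
0 -> hit
3 -> fault, frames (7 2 9 0 3)
6 -> fault, evict 7, frames (2 9 0 3 6)
3 -> hit
7 -> fault, evict 2, frames (9 0 6 3 7)
6 -> hit
Page faults: 7.

7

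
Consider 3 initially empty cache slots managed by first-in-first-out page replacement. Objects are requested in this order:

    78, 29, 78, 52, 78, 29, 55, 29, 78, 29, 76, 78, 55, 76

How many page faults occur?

78: fault, frames [78]
29: fault, frames [78, 29]
78: hit
52: fault, frames [78, 29, 52]
78: hit
29: hit
55: fault, evict 78, frames [29, 52, 55]
29: hit
78: fault, evict 29, frames [52, 55, 78]
29: fault, evict 52, frames [55, 78, 29]
76: fault, evict 55, frames [78, 29, 76]
78: hit
55: fault, evict 78, frames [29, 76, 55]
76: hit
Page faults: 8.

8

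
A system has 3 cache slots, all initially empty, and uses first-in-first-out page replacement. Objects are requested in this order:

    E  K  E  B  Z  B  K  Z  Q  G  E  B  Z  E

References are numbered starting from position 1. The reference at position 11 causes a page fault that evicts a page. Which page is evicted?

Z

pos 1: E -> miss, frames [E]
pos 2: K -> miss, frames [E, K]
pos 3: E -> hit
pos 4: B -> miss, frames [E, K, B]
pos 5: Z -> miss, evict E, frames [K, B, Z]
pos 6: B -> hit
pos 7: K -> hit
pos 8: Z -> hit
pos 9: Q -> miss, evict K, frames [B, Z, Q]
pos 10: G -> miss, evict B, frames [Z, Q, G]
pos 11: E -> miss, evict Z, frames [Q, G, E]
At position 11, page Z is evicted.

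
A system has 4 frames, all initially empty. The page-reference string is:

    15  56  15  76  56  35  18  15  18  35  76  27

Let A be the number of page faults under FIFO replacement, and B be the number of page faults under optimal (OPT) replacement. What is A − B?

Under FIFO: F F . F . F F F . . . F → 7 faults.
Under OPT: F F . F . F F . . . . F → 6 faults.
A − B = 7 − 6 = 1.

1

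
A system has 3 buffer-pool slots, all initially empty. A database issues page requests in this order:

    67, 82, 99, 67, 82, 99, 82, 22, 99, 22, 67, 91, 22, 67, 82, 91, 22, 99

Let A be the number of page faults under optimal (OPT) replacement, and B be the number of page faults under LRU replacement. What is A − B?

Under OPT: F F F . . . . F . . . F . . F . . F → 7 faults.
Under LRU: F F F . . . . F . . F F . . F F F F → 10 faults.
A − B = 7 − 10 = -3.

-3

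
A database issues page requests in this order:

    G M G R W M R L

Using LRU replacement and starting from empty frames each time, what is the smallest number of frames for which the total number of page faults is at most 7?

f=1: 8 faults
f=2: 7 faults
f=3: 6 faults
f=4: 5 faults
f=5: 5 faults
Smallest f with faults ≤ 7 is 2.

2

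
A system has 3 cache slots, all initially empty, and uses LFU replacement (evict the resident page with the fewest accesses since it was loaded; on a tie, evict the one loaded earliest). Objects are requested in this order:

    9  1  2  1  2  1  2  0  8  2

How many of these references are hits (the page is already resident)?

9: miss, frames (9)
1: miss, frames (9 1)
2: miss, frames (9 1 2)
1: hit
2: hit
1: hit
2: hit
0: miss, evict 9, frames (1 2 0)
8: miss, evict 0, frames (1 2 8)
2: hit
Hits: 5.

5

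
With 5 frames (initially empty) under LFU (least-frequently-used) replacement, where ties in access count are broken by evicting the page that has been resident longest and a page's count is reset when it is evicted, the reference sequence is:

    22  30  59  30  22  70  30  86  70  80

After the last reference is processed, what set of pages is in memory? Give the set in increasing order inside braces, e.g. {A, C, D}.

{22, 30, 70, 80, 86}

22 -> fault, frames {22}
30 -> fault, frames {22,30}
59 -> fault, frames {22,30,59}
30 -> hit
22 -> hit
70 -> fault, frames {22,30,59,70}
30 -> hit
86 -> fault, frames {22,30,59,70,86}
70 -> hit
80 -> fault, evict 59, frames {22,30,70,86,80}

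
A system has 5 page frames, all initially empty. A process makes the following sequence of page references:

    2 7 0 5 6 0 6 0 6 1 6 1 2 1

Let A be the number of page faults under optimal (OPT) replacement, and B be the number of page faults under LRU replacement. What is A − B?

-1

Under OPT: F F F F F . . . . F . . . . → 6 faults.
Under LRU: F F F F F . . . . F . . F . → 7 faults.
A − B = 6 − 7 = -1.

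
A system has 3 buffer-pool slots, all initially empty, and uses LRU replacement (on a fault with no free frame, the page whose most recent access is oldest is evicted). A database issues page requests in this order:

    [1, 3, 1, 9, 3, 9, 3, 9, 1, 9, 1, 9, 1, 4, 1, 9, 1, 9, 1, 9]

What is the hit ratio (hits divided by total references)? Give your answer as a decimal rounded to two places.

0.80

1 -> miss, frames [1]
3 -> miss, frames [1, 3]
1 -> hit
9 -> miss, frames [3, 1, 9]
3 -> hit
9 -> hit
3 -> hit
9 -> hit
1 -> hit
9 -> hit
1 -> hit
9 -> hit
1 -> hit
4 -> miss, evict 3, frames [9, 1, 4]
1 -> hit
9 -> hit
1 -> hit
9 -> hit
1 -> hit
9 -> hit
Hits: 16 of 20 references → 16/20 = 0.8000.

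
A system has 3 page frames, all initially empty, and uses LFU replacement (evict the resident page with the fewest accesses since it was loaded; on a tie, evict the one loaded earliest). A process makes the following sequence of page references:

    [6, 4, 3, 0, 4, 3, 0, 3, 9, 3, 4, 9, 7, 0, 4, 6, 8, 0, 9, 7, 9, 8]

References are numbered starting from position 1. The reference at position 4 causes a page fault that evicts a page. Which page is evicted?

pos 1: 6 → fault, frames {6}
pos 2: 4 → fault, frames {6,4}
pos 3: 3 → fault, frames {6,4,3}
pos 4: 0 → fault, evict 6, frames {4,3,0}
At position 4, page 6 is evicted.

6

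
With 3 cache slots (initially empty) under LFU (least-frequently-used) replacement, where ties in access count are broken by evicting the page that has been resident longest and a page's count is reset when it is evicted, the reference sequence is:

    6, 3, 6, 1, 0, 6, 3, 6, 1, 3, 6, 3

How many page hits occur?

6: fault, frames [6]
3: fault, frames [6, 3]
6: hit
1: fault, frames [6, 3, 1]
0: fault, evict 3, frames [6, 1, 0]
6: hit
3: fault, evict 1, frames [6, 0, 3]
6: hit
1: fault, evict 0, frames [6, 3, 1]
3: hit
6: hit
3: hit
Hits: 6.

6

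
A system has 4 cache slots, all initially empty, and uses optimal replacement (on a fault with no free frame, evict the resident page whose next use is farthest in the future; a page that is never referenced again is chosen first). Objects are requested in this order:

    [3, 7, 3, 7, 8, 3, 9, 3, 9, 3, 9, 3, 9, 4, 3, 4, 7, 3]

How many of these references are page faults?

3: fault, frames (3)
7: fault, frames (3 7)
3: hit
7: hit
8: fault, frames (3 7 8)
3: hit
9: fault, frames (3 7 8 9)
3: hit
9: hit
3: hit
9: hit
3: hit
9: hit
4: fault, evict 9, frames (3 7 8 4)
3: hit
4: hit
7: hit
3: hit
Page faults: 5.

5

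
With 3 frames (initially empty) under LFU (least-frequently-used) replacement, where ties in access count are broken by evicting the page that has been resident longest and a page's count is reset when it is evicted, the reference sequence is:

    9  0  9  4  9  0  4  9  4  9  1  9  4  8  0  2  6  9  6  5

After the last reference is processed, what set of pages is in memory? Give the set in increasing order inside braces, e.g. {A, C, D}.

9 -> miss, frames {9}
0 -> miss, frames {9,0}
9 -> hit
4 -> miss, frames {9,0,4}
9 -> hit
0 -> hit
4 -> hit
9 -> hit
4 -> hit
9 -> hit
1 -> miss, evict 0, frames {9,4,1}
9 -> hit
4 -> hit
8 -> miss, evict 1, frames {9,4,8}
0 -> miss, evict 8, frames {9,4,0}
2 -> miss, evict 0, frames {9,4,2}
6 -> miss, evict 2, frames {9,4,6}
9 -> hit
6 -> hit
5 -> miss, evict 6, frames {9,4,5}

{4, 5, 9}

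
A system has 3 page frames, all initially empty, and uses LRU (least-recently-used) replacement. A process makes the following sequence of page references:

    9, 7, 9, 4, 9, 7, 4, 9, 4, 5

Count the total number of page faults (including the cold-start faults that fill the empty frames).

9 → fault, frames {9}
7 → fault, frames {9,7}
9 → hit
4 → fault, frames {7,9,4}
9 → hit
7 → hit
4 → hit
9 → hit
4 → hit
5 → fault, evict 7, frames {9,4,5}
Page faults: 4.

4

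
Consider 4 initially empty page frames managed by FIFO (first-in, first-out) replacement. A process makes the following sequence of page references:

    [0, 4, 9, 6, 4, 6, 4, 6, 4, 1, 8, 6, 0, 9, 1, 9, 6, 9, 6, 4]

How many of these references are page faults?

0 → fault, frames [0]
4 → fault, frames [0, 4]
9 → fault, frames [0, 4, 9]
6 → fault, frames [0, 4, 9, 6]
4 → hit
6 → hit
4 → hit
6 → hit
4 → hit
1 → fault, evict 0, frames [4, 9, 6, 1]
8 → fault, evict 4, frames [9, 6, 1, 8]
6 → hit
0 → fault, evict 9, frames [6, 1, 8, 0]
9 → fault, evict 6, frames [1, 8, 0, 9]
1 → hit
9 → hit
6 → fault, evict 1, frames [8, 0, 9, 6]
9 → hit
6 → hit
4 → fault, evict 8, frames [0, 9, 6, 4]
Page faults: 10.

10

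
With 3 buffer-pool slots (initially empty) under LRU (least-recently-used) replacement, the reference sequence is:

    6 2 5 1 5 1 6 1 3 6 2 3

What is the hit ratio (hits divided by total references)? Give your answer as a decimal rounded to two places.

6 → miss, frames [6]
2 → miss, frames [6, 2]
5 → miss, frames [6, 2, 5]
1 → miss, evict 6, frames [2, 5, 1]
5 → hit
1 → hit
6 → miss, evict 2, frames [5, 1, 6]
1 → hit
3 → miss, evict 5, frames [6, 1, 3]
6 → hit
2 → miss, evict 1, frames [3, 6, 2]
3 → hit
Hits: 5 of 12 references → 5/12 = 0.4167.

0.42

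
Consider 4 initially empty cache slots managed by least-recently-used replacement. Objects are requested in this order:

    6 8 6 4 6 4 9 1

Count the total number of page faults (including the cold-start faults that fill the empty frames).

5

6 -> miss, frames {6}
8 -> miss, frames {6,8}
6 -> hit
4 -> miss, frames {8,6,4}
6 -> hit
4 -> hit
9 -> miss, frames {8,6,4,9}
1 -> miss, evict 8, frames {6,4,9,1}
Page faults: 5.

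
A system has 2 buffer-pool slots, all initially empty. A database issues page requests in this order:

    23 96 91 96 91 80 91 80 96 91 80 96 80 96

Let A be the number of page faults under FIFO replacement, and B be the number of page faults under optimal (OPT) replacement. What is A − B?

Under FIFO: F F F . . F . . F F F F . . → 8 faults.
Under OPT: F F F . . F . . F . F . . . → 6 faults.
A − B = 8 − 6 = 2.

2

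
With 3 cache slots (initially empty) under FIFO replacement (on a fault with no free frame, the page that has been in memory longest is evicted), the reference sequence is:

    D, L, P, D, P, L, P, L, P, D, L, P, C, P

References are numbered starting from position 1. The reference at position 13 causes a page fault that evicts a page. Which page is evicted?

D

pos 1: D -> fault, frames {D}
pos 2: L -> fault, frames {D,L}
pos 3: P -> fault, frames {D,L,P}
pos 4: D -> hit
pos 5: P -> hit
pos 6: L -> hit
pos 7: P -> hit
pos 8: L -> hit
pos 9: P -> hit
pos 10: D -> hit
pos 11: L -> hit
pos 12: P -> hit
pos 13: C -> fault, evict D, frames {L,P,C}
At position 13, page D is evicted.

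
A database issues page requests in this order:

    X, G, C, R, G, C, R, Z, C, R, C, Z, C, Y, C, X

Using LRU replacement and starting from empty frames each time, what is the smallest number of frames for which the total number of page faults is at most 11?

3

f=1: 16 faults
f=2: 13 faults
f=3: 7 faults
f=4: 7 faults
f=5: 7 faults
f=6: 6 faults
Smallest f with faults ≤ 11 is 3.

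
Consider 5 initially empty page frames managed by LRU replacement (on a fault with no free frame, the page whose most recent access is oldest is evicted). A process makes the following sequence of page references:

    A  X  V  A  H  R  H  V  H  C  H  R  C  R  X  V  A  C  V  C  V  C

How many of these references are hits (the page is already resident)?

14

A: fault, frames (A)
X: fault, frames (A X)
V: fault, frames (A X V)
A: hit
H: fault, frames (X V A H)
R: fault, frames (X V A H R)
H: hit
V: hit
H: hit
C: fault, evict X, frames (A R V H C)
H: hit
R: hit
C: hit
R: hit
X: fault, evict A, frames (V H C R X)
V: hit
A: fault, evict H, frames (C R X V A)
C: hit
V: hit
C: hit
V: hit
C: hit
Hits: 14.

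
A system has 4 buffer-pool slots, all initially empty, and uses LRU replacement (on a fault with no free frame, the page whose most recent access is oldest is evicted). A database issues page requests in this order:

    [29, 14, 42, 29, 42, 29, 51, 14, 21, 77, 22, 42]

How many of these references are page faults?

29 -> miss, frames [29]
14 -> miss, frames [29, 14]
42 -> miss, frames [29, 14, 42]
29 -> hit
42 -> hit
29 -> hit
51 -> miss, frames [14, 42, 29, 51]
14 -> hit
21 -> miss, evict 42, frames [29, 51, 14, 21]
77 -> miss, evict 29, frames [51, 14, 21, 77]
22 -> miss, evict 51, frames [14, 21, 77, 22]
42 -> miss, evict 14, frames [21, 77, 22, 42]
Page faults: 8.

8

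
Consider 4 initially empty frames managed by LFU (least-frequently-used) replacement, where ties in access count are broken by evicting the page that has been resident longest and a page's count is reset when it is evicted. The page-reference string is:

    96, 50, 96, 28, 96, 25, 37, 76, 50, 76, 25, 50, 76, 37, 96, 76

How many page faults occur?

96: miss, frames (96)
50: miss, frames (96 50)
96: hit
28: miss, frames (96 50 28)
96: hit
25: miss, frames (96 50 28 25)
37: miss, evict 50, frames (96 28 25 37)
76: miss, evict 28, frames (96 25 37 76)
50: miss, evict 25, frames (96 37 76 50)
76: hit
25: miss, evict 37, frames (96 76 50 25)
50: hit
76: hit
37: miss, evict 25, frames (96 76 50 37)
96: hit
76: hit
Page faults: 9.

9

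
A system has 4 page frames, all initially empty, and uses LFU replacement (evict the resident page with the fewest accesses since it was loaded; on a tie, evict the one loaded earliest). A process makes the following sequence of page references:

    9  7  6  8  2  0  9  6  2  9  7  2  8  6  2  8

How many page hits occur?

9 -> fault, frames (9)
7 -> fault, frames (9 7)
6 -> fault, frames (9 7 6)
8 -> fault, frames (9 7 6 8)
2 -> fault, evict 9, frames (7 6 8 2)
0 -> fault, evict 7, frames (6 8 2 0)
9 -> fault, evict 6, frames (8 2 0 9)
6 -> fault, evict 8, frames (2 0 9 6)
2 -> hit
9 -> hit
7 -> fault, evict 0, frames (2 9 6 7)
2 -> hit
8 -> fault, evict 6, frames (2 9 7 8)
6 -> fault, evict 7, frames (2 9 8 6)
2 -> hit
8 -> hit
Hits: 5.

5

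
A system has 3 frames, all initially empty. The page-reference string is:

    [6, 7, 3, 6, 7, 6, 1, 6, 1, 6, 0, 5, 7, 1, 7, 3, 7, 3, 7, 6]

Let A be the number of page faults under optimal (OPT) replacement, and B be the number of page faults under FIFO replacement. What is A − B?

-3

Under OPT: F F F . . . F . . . F F . . . F . . . F → 8 faults.
Under FIFO: F F F . . . F F . . F F F F . F . . . F → 11 faults.
A − B = 8 − 11 = -3.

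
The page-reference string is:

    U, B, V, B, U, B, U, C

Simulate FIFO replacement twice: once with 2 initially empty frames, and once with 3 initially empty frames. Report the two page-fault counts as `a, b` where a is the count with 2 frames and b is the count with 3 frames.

6, 4

2 frames: F F F . F F . F → 6 faults.
3 frames: F F F . . . . F → 4 faults.
4 < 6: adding a frame reduced faults, as is typical.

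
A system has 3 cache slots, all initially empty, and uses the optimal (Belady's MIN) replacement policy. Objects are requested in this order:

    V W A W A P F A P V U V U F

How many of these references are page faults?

V → fault, frames (V)
W → fault, frames (V W)
A → fault, frames (V W A)
W → hit
A → hit
P → fault, evict W, frames (V A P)
F → fault, evict V, frames (A P F)
A → hit
P → hit
V → fault, evict P, frames (A F V)
U → fault, evict A, frames (F V U)
V → hit
U → hit
F → hit
Page faults: 7.

7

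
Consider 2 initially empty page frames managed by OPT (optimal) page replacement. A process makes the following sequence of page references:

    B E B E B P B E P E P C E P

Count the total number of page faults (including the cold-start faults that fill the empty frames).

B -> fault, frames [B]
E -> fault, frames [B, E]
B -> hit
E -> hit
B -> hit
P -> fault, evict E, frames [B, P]
B -> hit
E -> fault, evict B, frames [P, E]
P -> hit
E -> hit
P -> hit
C -> fault, evict P, frames [E, C]
E -> hit
P -> fault, evict C, frames [E, P]
Page faults: 6.

6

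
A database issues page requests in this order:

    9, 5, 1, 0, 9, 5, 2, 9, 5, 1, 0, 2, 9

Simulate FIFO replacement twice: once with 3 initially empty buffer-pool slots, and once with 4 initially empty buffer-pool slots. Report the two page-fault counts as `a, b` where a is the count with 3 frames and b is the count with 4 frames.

10, 11

3 frames: F F F F F F F . . F F . F → 10 faults.
4 frames: F F F F . . F F F F F F F → 11 faults.
11 > 10: adding a frame increased faults — Belady's anomaly.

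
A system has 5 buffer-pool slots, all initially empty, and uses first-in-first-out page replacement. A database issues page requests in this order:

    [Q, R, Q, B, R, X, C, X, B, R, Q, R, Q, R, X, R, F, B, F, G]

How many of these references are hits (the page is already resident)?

13

Q: miss, frames (Q)
R: miss, frames (Q R)
Q: hit
B: miss, frames (Q R B)
R: hit
X: miss, frames (Q R B X)
C: miss, frames (Q R B X C)
X: hit
B: hit
R: hit
Q: hit
R: hit
Q: hit
R: hit
X: hit
R: hit
F: miss, evict Q, frames (R B X C F)
B: hit
F: hit
G: miss, evict R, frames (B X C F G)
Hits: 13.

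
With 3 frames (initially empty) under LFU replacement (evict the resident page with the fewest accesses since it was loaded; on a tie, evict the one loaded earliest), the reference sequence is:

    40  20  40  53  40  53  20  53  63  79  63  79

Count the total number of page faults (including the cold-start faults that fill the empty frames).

7

40: fault, frames {40}
20: fault, frames {40,20}
40: hit
53: fault, frames {40,20,53}
40: hit
53: hit
20: hit
53: hit
63: fault, evict 20, frames {40,53,63}
79: fault, evict 63, frames {40,53,79}
63: fault, evict 79, frames {40,53,63}
79: fault, evict 63, frames {40,53,79}
Page faults: 7.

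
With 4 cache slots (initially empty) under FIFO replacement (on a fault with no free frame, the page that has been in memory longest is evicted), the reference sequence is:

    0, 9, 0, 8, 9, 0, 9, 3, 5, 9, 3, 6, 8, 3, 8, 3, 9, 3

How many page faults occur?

0 → fault, frames (0)
9 → fault, frames (0 9)
0 → hit
8 → fault, frames (0 9 8)
9 → hit
0 → hit
9 → hit
3 → fault, frames (0 9 8 3)
5 → fault, evict 0, frames (9 8 3 5)
9 → hit
3 → hit
6 → fault, evict 9, frames (8 3 5 6)
8 → hit
3 → hit
8 → hit
3 → hit
9 → fault, evict 8, frames (3 5 6 9)
3 → hit
Page faults: 7.

7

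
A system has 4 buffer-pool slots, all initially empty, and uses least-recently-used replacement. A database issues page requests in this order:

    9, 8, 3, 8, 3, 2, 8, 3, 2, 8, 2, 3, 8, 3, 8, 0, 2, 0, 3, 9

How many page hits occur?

9: miss, frames {9}
8: miss, frames {9,8}
3: miss, frames {9,8,3}
8: hit
3: hit
2: miss, frames {9,8,3,2}
8: hit
3: hit
2: hit
8: hit
2: hit
3: hit
8: hit
3: hit
8: hit
0: miss, evict 9, frames {2,3,8,0}
2: hit
0: hit
3: hit
9: miss, evict 8, frames {2,0,3,9}
Hits: 14.

14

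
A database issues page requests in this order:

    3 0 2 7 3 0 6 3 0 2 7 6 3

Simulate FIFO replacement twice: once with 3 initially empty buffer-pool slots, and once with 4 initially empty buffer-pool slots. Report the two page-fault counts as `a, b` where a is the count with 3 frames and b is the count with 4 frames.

10, 11

3 frames: F F F F F F F . . F F . F → 10 faults.
4 frames: F F F F . . F F F F F F F → 11 faults.
11 > 10: adding a frame increased faults — Belady's anomaly.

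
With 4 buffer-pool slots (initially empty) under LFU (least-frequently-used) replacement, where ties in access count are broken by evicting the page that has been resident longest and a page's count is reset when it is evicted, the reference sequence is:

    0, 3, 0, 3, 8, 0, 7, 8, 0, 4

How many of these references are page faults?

0: miss, frames (0)
3: miss, frames (0 3)
0: hit
3: hit
8: miss, frames (0 3 8)
0: hit
7: miss, frames (0 3 8 7)
8: hit
0: hit
4: miss, evict 7, frames (0 3 8 4)
Page faults: 5.

5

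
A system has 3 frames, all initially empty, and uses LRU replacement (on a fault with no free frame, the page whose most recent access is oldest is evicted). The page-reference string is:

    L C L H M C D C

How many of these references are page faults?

L: miss, frames [L]
C: miss, frames [L, C]
L: hit
H: miss, frames [C, L, H]
M: miss, evict C, frames [L, H, M]
C: miss, evict L, frames [H, M, C]
D: miss, evict H, frames [M, C, D]
C: hit
Page faults: 6.

6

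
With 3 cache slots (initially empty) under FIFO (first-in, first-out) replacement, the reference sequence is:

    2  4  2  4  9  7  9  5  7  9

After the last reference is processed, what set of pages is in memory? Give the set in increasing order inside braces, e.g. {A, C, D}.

2 -> fault, frames [2]
4 -> fault, frames [2, 4]
2 -> hit
4 -> hit
9 -> fault, frames [2, 4, 9]
7 -> fault, evict 2, frames [4, 9, 7]
9 -> hit
5 -> fault, evict 4, frames [9, 7, 5]
7 -> hit
9 -> hit

{5, 7, 9}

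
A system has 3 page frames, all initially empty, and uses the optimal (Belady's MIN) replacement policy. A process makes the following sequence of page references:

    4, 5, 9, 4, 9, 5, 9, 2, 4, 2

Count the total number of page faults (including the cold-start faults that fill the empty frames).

4 → miss, frames {4}
5 → miss, frames {4,5}
9 → miss, frames {4,5,9}
4 → hit
9 → hit
5 → hit
9 → hit
2 → miss, evict 9, frames {4,5,2}
4 → hit
2 → hit
Page faults: 4.

4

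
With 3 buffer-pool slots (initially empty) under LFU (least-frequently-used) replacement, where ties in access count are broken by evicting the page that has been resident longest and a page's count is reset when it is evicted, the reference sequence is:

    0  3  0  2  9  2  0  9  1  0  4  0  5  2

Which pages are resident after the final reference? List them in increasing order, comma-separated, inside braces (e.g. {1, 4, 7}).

{0, 2, 9}

0: miss, frames (0)
3: miss, frames (0 3)
0: hit
2: miss, frames (0 3 2)
9: miss, evict 3, frames (0 2 9)
2: hit
0: hit
9: hit
1: miss, evict 2, frames (0 9 1)
0: hit
4: miss, evict 1, frames (0 9 4)
0: hit
5: miss, evict 4, frames (0 9 5)
2: miss, evict 5, frames (0 9 2)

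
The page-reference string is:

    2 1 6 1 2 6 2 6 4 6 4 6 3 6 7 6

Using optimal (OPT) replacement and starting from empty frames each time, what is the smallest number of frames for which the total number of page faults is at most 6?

3

f=1: 16 faults
f=2: 7 faults
f=3: 6 faults
f=4: 6 faults
f=5: 6 faults
f=6: 6 faults
Smallest f with faults ≤ 6 is 3.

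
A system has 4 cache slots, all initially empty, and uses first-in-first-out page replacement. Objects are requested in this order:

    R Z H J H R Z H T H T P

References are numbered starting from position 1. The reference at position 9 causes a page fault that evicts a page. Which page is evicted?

R

pos 1: R → fault, frames {R}
pos 2: Z → fault, frames {R,Z}
pos 3: H → fault, frames {R,Z,H}
pos 4: J → fault, frames {R,Z,H,J}
pos 5: H → hit
pos 6: R → hit
pos 7: Z → hit
pos 8: H → hit
pos 9: T → fault, evict R, frames {Z,H,J,T}
At position 9, page R is evicted.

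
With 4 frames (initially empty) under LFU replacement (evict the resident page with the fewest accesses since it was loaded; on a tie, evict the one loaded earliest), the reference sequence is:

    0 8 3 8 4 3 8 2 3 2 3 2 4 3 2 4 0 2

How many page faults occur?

0: fault, frames [0]
8: fault, frames [0, 8]
3: fault, frames [0, 8, 3]
8: hit
4: fault, frames [0, 8, 3, 4]
3: hit
8: hit
2: fault, evict 0, frames [8, 3, 4, 2]
3: hit
2: hit
3: hit
2: hit
4: hit
3: hit
2: hit
4: hit
0: fault, evict 8, frames [3, 4, 2, 0]
2: hit
Page faults: 6.

6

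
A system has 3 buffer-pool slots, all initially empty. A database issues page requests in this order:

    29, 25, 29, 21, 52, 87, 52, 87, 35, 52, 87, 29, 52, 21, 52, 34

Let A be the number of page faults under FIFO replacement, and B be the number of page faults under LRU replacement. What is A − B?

1

Under FIFO: F F . F F F . . F . . F F F . F → 10 faults.
Under LRU: F F . F F F . . F . . F . F . F → 9 faults.
A − B = 10 − 9 = 1.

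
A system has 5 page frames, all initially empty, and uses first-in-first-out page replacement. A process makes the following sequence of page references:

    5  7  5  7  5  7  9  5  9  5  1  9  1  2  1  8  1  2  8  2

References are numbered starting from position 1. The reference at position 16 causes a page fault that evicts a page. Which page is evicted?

5

pos 1: 5 → fault, frames (5)
pos 2: 7 → fault, frames (5 7)
pos 3: 5 → hit
pos 4: 7 → hit
pos 5: 5 → hit
pos 6: 7 → hit
pos 7: 9 → fault, frames (5 7 9)
pos 8: 5 → hit
pos 9: 9 → hit
pos 10: 5 → hit
pos 11: 1 → fault, frames (5 7 9 1)
pos 12: 9 → hit
pos 13: 1 → hit
pos 14: 2 → fault, frames (5 7 9 1 2)
pos 15: 1 → hit
pos 16: 8 → fault, evict 5, frames (7 9 1 2 8)
At position 16, page 5 is evicted.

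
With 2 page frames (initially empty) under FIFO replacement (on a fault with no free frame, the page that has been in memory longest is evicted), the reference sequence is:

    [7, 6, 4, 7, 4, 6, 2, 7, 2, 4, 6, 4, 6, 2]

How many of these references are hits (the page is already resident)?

7 → miss, frames (7)
6 → miss, frames (7 6)
4 → miss, evict 7, frames (6 4)
7 → miss, evict 6, frames (4 7)
4 → hit
6 → miss, evict 4, frames (7 6)
2 → miss, evict 7, frames (6 2)
7 → miss, evict 6, frames (2 7)
2 → hit
4 → miss, evict 2, frames (7 4)
6 → miss, evict 7, frames (4 6)
4 → hit
6 → hit
2 → miss, evict 4, frames (6 2)
Hits: 4.

4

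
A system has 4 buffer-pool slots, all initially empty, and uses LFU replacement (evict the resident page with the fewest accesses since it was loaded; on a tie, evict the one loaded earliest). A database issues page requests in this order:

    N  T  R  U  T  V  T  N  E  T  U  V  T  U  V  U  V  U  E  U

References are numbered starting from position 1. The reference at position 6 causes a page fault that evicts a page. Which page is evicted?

N

pos 1: N -> miss, frames (N)
pos 2: T -> miss, frames (N T)
pos 3: R -> miss, frames (N T R)
pos 4: U -> miss, frames (N T R U)
pos 5: T -> hit
pos 6: V -> miss, evict N, frames (T R U V)
At position 6, page N is evicted.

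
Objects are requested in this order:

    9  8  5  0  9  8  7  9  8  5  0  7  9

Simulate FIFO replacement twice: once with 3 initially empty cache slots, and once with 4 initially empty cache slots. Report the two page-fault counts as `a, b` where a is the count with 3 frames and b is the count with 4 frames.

10, 11

3 frames: F F F F F F F . . F F . F → 10 faults.
4 frames: F F F F . . F F F F F F F → 11 faults.
11 > 10: adding a frame increased faults — Belady's anomaly.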